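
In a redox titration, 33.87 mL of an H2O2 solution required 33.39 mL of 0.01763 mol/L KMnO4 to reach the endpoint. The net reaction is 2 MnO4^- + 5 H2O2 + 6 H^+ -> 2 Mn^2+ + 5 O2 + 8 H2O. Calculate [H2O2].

n(KMnO4) = 0.01763 x 0.03339 = 0.0005887 mol.
From the balanced equation, 2 mol KMnO4 reacts with 5 mol H2O2, so n(H2O2) = 0.0005887 x 5/2 = 0.001472 mol.
[H2O2] = 0.001472 / 0.03387 L = 0.0435 M.

0.0435 M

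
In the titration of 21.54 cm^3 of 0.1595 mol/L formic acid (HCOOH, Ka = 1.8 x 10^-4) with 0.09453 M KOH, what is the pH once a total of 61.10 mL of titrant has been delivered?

n(acid) = 0.1595 x 0.02154 = 0.003436 mol; n(KOH) added = 0.09453 x 0.06110 = 0.005776 mol.
Base is in excess by 0.005776 - 0.003436 = 0.002340 mol in a total volume of 0.08264 L.
[OH^-] = 0.002340/0.08264 = 0.02832 M, so pOH = 1.55 and pH = 14.00 - 1.55 = 12.45.

12.45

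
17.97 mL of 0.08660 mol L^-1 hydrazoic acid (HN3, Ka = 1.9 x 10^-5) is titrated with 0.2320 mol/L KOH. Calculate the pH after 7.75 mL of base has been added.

n(acid) = 0.08660 x 0.01797 = 0.001556 mol; n(KOH) added = 0.2320 x 0.007750 = 0.001798 mol.
Base is in excess by 0.001798 - 0.001556 = 0.0002418 mol in a total volume of 0.02572 L.
[OH^-] = 0.0002418/0.02572 = 0.009401 M, so pOH = 2.03 and pH = 14.00 - 2.03 = 11.97.

11.97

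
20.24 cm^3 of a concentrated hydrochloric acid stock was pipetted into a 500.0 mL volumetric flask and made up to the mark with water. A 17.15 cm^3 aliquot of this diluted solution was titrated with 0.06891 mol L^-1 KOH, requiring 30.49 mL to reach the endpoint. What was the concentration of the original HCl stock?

n(KOH) = 0.06891 x 0.03049 = 0.002101 mol.
n(HCl) in the aliquot = 0.002101 mol.
[diluted HCl] = 0.002101 / 0.01715 = 0.1225 M.
Dilution factor = 500.0/20.24 = 24.70, so [stock] = 0.1225 x 24.70 = 3.03 M.

3.03 M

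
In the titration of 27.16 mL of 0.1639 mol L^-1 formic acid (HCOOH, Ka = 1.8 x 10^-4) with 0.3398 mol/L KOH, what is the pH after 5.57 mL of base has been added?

Initial n(HCOOH) = 0.1639 x 0.02716 = 0.004452 mol.
n(KOH) added = 0.3398 x 0.005570 = 0.001893 mol, converting that many moles of HCOOH to HCOO-.
Remaining n(HCOOH) = 0.002559 mol; n(HCOO-) = 0.001893 mol.
By Henderson-Hasselbalch, pH = pKa + log([A^-]/[HA]) = 3.74 + log(0.001893/0.002559) = 3.74 + (-0.13) = 3.61.

3.61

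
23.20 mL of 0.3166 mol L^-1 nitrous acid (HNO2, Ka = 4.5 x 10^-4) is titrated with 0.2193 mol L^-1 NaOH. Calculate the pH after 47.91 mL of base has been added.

n(acid) = 0.3166 x 0.02320 = 0.007345 mol; n(NaOH) added = 0.2193 x 0.04791 = 0.01051 mol.
Base is in excess by 0.01051 - 0.007345 = 0.003162 mol in a total volume of 0.07111 L.
[OH^-] = 0.003162/0.07111 = 0.04446 M, so pOH = 1.35 and pH = 14.00 - 1.35 = 12.65.

12.65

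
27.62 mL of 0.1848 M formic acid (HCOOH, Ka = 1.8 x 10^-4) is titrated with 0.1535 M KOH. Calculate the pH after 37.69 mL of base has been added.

12.02

n(acid) = 0.1848 x 0.02762 = 0.005104 mol; n(KOH) added = 0.1535 x 0.03769 = 0.005785 mol.
Base is in excess by 0.005785 - 0.005104 = 0.0006812 mol in a total volume of 0.06531 L.
[OH^-] = 0.0006812/0.06531 = 0.01043 M, so pOH = 1.98 and pH = 14.00 - 1.98 = 12.02.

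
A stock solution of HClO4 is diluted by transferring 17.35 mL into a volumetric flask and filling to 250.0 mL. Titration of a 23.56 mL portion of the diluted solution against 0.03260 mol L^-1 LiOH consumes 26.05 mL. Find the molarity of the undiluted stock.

0.519 M

n(LiOH) = 0.03260 x 0.02605 = 0.0008492 mol.
n(HClO4) in the aliquot = 0.0008492 mol.
[diluted HClO4] = 0.0008492 / 0.02356 = 0.03605 M.
Dilution factor = 250.0/17.35 = 14.41, so [stock] = 0.03605 x 14.41 = 0.519 M.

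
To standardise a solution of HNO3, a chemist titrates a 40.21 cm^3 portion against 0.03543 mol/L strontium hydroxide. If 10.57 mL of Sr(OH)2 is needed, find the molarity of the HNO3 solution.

0.0186 M

n(Sr(OH)2) delivered = 0.03543 x 0.01057 = 0.0003745 mol.
The reaction is 2 HNO3 + 1 Sr(OH)2, so n(HNO3) = 0.0003745 x 2/1 = 0.0007490 mol.
[HNO3] = 0.0007490 mol / 0.04021 L = 0.0186 M.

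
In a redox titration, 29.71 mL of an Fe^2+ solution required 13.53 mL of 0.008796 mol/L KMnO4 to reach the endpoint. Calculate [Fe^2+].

0.0200 M

n(KMnO4) = 0.008796 x 0.01353 = 0.0001190 mol.
From the balanced equation, 1 mol KMnO4 reacts with 5 mol Fe^2+, so n(Fe^2+) = 0.0001190 x 5/1 = 0.0005950 mol.
[Fe^2+] = 0.0005950 / 0.02971 L = 0.0200 M.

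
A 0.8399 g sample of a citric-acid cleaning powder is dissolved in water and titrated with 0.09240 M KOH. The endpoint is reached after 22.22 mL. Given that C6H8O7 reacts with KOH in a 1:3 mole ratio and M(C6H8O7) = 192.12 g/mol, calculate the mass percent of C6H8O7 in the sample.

15.7%

n(KOH) = 0.09240 x 0.02222 = 0.002053 mol.
n(C6H8O7) = 0.002053 / 3 = 0.0006844 mol.
mass of C6H8O7 = 0.0006844 x 192.12 = 0.1315 g.
% purity = 0.1315 / 0.8399 x 100 = 15.7%.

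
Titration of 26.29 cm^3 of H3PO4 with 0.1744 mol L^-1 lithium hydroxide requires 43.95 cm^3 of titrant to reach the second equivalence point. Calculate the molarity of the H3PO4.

0.146 M

n(LiOH) = 0.1744 x 0.04395 = 0.007665 mol.
At the second equivalence point, 2 mol OH^- react per mol H3PO4, so n(H3PO4) = 0.007665 / 2 = 0.003832 mol.
[H3PO4] = 0.003832 / 0.02629 L = 0.146 M.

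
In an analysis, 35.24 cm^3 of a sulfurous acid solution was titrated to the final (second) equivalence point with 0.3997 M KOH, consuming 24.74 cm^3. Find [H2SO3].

n(KOH) = 0.3997 x 0.02474 = 0.009889 mol.
At the final (second) equivalence point, 2 mol OH^- react per mol H2SO3, so n(H2SO3) = 0.009889 / 2 = 0.004944 mol.
[H2SO3] = 0.004944 / 0.03524 L = 0.140 M.

0.140 M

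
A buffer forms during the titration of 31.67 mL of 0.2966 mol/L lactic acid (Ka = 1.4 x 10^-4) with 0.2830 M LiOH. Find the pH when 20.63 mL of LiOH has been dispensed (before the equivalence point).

4.07

Initial n(HC3H5O3) = 0.2966 x 0.03167 = 0.009393 mol.
n(LiOH) added = 0.2830 x 0.02063 = 0.005838 mol, converting that many moles of HC3H5O3 to C3H5O3-.
Remaining n(HC3H5O3) = 0.003555 mol; n(C3H5O3-) = 0.005838 mol.
By Henderson-Hasselbalch, pH = pKa + log([A^-]/[HA]) = 3.85 + log(0.005838/0.003555) = 3.85 + (+0.22) = 4.07.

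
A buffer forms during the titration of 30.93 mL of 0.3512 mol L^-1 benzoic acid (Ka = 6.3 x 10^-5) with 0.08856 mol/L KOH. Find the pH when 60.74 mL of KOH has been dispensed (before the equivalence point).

4.19

Initial n(C6H5COOH) = 0.3512 x 0.03093 = 0.01086 mol.
n(KOH) added = 0.08856 x 0.06074 = 0.005379 mol, converting that many moles of C6H5COOH to C6H5COO-.
Remaining n(C6H5COOH) = 0.005483 mol; n(C6H5COO-) = 0.005379 mol.
By Henderson-Hasselbalch, pH = pKa + log([A^-]/[HA]) = 4.20 + log(0.005379/0.005483) = 4.20 + (-0.01) = 4.19.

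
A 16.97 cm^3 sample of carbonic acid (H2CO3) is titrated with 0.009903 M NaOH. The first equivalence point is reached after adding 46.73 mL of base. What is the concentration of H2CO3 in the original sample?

n(NaOH) = 0.009903 x 0.04673 = 0.0004628 mol.
At the first equivalence point, 1 mol OH^- react per mol H2CO3, so n(H2CO3) = 0.0004628 / 1 = 0.0004628 mol.
[H2CO3] = 0.0004628 / 0.01697 L = 0.0273 M.

0.0273 M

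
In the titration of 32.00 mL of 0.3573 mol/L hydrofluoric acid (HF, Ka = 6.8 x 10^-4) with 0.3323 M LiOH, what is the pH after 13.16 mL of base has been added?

Initial n(HF) = 0.3573 x 0.03200 = 0.01143 mol.
n(LiOH) added = 0.3323 x 0.01316 = 0.004373 mol, converting that many moles of HF to F-.
Remaining n(HF) = 0.007061 mol; n(F-) = 0.004373 mol.
By Henderson-Hasselbalch, pH = pKa + log([A^-]/[HA]) = 3.17 + log(0.004373/0.007061) = 3.17 + (-0.21) = 2.96.

2.96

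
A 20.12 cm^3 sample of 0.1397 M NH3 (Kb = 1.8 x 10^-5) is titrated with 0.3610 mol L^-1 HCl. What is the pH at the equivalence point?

n(NH3) = 0.1397 x 0.02012 = 0.002811 mol; V(HCl) at equivalence = 0.002811/0.3610 = 0.007786 L.
At equivalence the base is fully converted to NH4+; total volume = 0.02791 L, so [NH4+] = 0.002811/0.02791 = 0.1007 M.
Ka(NH4+) = Kw/Kb = 1.0e-14 / 1.8 x 10^-5 = 5.56e-10.
[H^+] = sqrt(Ka x [NH4+]) = sqrt(5.56e-10 x 0.1007) = 7.48e-6 M.
pH = -log(7.48e-6) = 5.13.

5.13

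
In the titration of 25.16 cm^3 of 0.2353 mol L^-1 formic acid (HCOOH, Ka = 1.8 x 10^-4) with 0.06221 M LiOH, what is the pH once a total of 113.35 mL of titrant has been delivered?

n(acid) = 0.2353 x 0.02516 = 0.005920 mol; n(LiOH) added = 0.06221 x 0.1133 = 0.007052 mol.
Base is in excess by 0.007052 - 0.005920 = 0.001131 mol in a total volume of 0.1385 L.
[OH^-] = 0.001131/0.1385 = 0.008168 M, so pOH = 2.09 and pH = 14.00 - 2.09 = 11.91.

11.91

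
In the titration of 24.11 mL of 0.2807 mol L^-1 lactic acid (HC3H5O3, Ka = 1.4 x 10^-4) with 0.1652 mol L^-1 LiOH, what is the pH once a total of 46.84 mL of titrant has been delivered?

12.14

n(acid) = 0.2807 x 0.02411 = 0.006768 mol; n(LiOH) added = 0.1652 x 0.04684 = 0.007738 mol.
Base is in excess by 0.007738 - 0.006768 = 0.0009703 mol in a total volume of 0.07095 L.
[OH^-] = 0.0009703/0.07095 = 0.01368 M, so pOH = 1.86 and pH = 14.00 - 1.86 = 12.14.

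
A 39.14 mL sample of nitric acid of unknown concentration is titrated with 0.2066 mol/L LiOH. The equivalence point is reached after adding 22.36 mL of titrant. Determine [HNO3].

n(LiOH) delivered = 0.2066 x 0.02236 = 0.004620 mol.
For a 1:1 reaction, n(HNO3) = 0.004620 mol.
[HNO3] = 0.004620 mol / 0.03914 L = 0.118 M.

0.118 M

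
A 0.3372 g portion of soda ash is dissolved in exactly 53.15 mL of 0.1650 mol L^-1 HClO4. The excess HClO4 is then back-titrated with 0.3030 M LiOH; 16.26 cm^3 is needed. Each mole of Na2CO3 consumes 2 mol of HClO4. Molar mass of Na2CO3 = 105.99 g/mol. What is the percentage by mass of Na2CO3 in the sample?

Total n(HClO4) added = 0.1650 x 0.05315 = 0.008770 mol.
n(LiOH) used = 0.3030 x 0.01626 = 0.004927 mol, which equals the excess n(HClO4).
So n(HClO4) consumed by the sample = 0.008770 - 0.004927 = 0.003843 mol.
n(Na2CO3) = 0.003843 / 2 = 0.001921 mol.
mass Na2CO3 = 0.001921 x 105.99 = 0.2037 g, so %Na2CO3 = 0.2037/0.3372 x 100 = 60.4%.

60.4%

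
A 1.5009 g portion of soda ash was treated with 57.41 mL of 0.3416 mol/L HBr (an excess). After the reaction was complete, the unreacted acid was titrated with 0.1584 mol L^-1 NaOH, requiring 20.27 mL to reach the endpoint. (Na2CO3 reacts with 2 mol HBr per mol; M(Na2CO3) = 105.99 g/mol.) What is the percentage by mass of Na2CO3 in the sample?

Total n(HBr) added = 0.3416 x 0.05741 = 0.01961 mol.
n(NaOH) used = 0.1584 x 0.02027 = 0.003211 mol, which equals the excess n(HBr).
So n(HBr) consumed by the sample = 0.01961 - 0.003211 = 0.01640 mol.
n(Na2CO3) = 0.01640 / 2 = 0.008200 mol.
mass Na2CO3 = 0.008200 x 105.99 = 0.8691 g, so %Na2CO3 = 0.8691/1.5009 x 100 = 57.9%.

57.9%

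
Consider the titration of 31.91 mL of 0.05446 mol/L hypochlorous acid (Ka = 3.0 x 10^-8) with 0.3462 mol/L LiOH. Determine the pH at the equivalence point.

10.10

n(HClO) = 0.05446 x 0.03191 = 0.001738 mol; V(LiOH) at equivalence = 0.001738/0.3462 = 0.005020 L.
At equivalence all the acid is converted to ClO-; total volume = 0.03191 + 0.005020 = 0.03693 L, so [ClO-] = 0.001738/0.03693 = 0.04706 M.
Kb = Kw/Ka = 1.0e-14 / 3.0 x 10^-8 = 3.33e-7.
[OH^-] = sqrt(Kb x [ClO-]) = sqrt(3.33e-7 x 0.04706) = 0.000125 M.
pOH = 3.90, so pH = 14.00 - 3.90 = 10.10.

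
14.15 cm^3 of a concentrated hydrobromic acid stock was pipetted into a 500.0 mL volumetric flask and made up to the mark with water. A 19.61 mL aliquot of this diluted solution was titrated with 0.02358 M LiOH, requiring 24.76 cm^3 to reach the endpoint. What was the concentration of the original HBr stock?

1.05 M

n(LiOH) = 0.02358 x 0.02476 = 0.0005838 mol.
n(HBr) in the aliquot = 0.0005838 mol.
[diluted HBr] = 0.0005838 / 0.01961 = 0.02977 M.
Dilution factor = 500.0/14.15 = 35.34, so [stock] = 0.02977 x 35.34 = 1.05 M.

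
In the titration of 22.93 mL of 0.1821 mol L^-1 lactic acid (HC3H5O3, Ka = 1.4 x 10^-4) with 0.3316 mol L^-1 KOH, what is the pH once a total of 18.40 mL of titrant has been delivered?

n(acid) = 0.1821 x 0.02293 = 0.004176 mol; n(KOH) added = 0.3316 x 0.01840 = 0.006101 mol.
Base is in excess by 0.006101 - 0.004176 = 0.001926 mol in a total volume of 0.04133 L.
[OH^-] = 0.001926/0.04133 = 0.04660 M, so pOH = 1.33 and pH = 14.00 - 1.33 = 12.67.

12.67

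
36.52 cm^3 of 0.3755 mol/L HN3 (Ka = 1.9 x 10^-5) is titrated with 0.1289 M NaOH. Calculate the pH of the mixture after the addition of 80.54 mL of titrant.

5.21

Initial n(HN3) = 0.3755 x 0.03652 = 0.01371 mol.
n(NaOH) added = 0.1289 x 0.08054 = 0.01038 mol, converting that many moles of HN3 to N3-.
Remaining n(HN3) = 0.003332 mol; n(N3-) = 0.01038 mol.
By Henderson-Hasselbalch, pH = pKa + log([A^-]/[HA]) = 4.72 + log(0.01038/0.003332) = 4.72 + (+0.49) = 5.21.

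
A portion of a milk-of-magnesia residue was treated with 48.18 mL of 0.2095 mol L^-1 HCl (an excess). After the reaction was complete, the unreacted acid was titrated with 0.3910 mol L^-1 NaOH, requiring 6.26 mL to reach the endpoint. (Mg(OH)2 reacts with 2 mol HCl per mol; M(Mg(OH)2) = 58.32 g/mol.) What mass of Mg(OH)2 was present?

Total n(HCl) added = 0.2095 x 0.04818 = 0.01009 mol.
n(NaOH) used = 0.3910 x 0.006260 = 0.002448 mol, which equals the excess n(HCl).
So n(HCl) consumed by the sample = 0.01009 - 0.002448 = 0.007646 mol.
n(Mg(OH)2) = 0.007646 / 2 = 0.003823 mol.
mass = 0.003823 mol x 58.32 g/mol = 0.223 g.

0.223 g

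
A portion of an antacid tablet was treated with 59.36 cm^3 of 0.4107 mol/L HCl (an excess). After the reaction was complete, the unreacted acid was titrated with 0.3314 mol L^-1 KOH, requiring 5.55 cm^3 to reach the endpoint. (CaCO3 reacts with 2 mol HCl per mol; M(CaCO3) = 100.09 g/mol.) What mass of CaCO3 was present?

1.13 g

Total n(HCl) added = 0.4107 x 0.05936 = 0.02438 mol.
n(KOH) used = 0.3314 x 0.005550 = 0.001839 mol, which equals the excess n(HCl).
So n(HCl) consumed by the sample = 0.02438 - 0.001839 = 0.02254 mol.
n(CaCO3) = 0.02254 / 2 = 0.01127 mol.
mass = 0.01127 mol x 100.09 g/mol = 1.13 g.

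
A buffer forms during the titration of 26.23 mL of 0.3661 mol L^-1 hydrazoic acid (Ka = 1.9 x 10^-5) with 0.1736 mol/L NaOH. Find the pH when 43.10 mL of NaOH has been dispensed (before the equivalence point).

5.27

Initial n(HN3) = 0.3661 x 0.02623 = 0.009603 mol.
n(NaOH) added = 0.1736 x 0.04310 = 0.007482 mol, converting that many moles of HN3 to N3-.
Remaining n(HN3) = 0.002121 mol; n(N3-) = 0.007482 mol.
By Henderson-Hasselbalch, pH = pKa + log([A^-]/[HA]) = 4.72 + log(0.007482/0.002121) = 4.72 + (+0.55) = 5.27.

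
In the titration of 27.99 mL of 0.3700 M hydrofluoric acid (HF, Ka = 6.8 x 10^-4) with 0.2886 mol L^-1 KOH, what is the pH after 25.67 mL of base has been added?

Initial n(HF) = 0.3700 x 0.02799 = 0.01036 mol.
n(KOH) added = 0.2886 x 0.02567 = 0.007408 mol, converting that many moles of HF to F-.
Remaining n(HF) = 0.002948 mol; n(F-) = 0.007408 mol.
By Henderson-Hasselbalch, pH = pKa + log([A^-]/[HA]) = 3.17 + log(0.007408/0.002948) = 3.17 + (+0.40) = 3.57.

3.57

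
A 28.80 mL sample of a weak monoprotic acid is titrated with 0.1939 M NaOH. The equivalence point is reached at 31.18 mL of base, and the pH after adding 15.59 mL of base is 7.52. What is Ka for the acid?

3.0 x 10^-8

15.59 mL is half of the equivalence volume, so this is the half-equivalence point where [HA] = [A^-].
At half-equivalence pH = pKa, so pKa = 7.52.
Ka = 10^(-7.52) = 3.0 x 10^-8.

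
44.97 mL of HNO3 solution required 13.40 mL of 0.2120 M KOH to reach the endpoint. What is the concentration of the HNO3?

n(KOH) delivered = 0.2120 x 0.01340 = 0.002841 mol.
For a 1:1 reaction, n(HNO3) = 0.002841 mol.
[HNO3] = 0.002841 mol / 0.04497 L = 0.0632 M.

0.0632 M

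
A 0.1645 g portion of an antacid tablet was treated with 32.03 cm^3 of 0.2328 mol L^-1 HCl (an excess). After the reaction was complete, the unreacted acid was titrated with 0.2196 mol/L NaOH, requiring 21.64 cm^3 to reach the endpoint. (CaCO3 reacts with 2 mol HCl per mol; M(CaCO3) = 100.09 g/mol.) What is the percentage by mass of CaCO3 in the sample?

Total n(HCl) added = 0.2328 x 0.03203 = 0.007457 mol.
n(NaOH) used = 0.2196 x 0.02164 = 0.004752 mol, which equals the excess n(HCl).
So n(HCl) consumed by the sample = 0.007457 - 0.004752 = 0.002704 mol.
n(CaCO3) = 0.002704 / 2 = 0.001352 mol.
mass CaCO3 = 0.001352 x 100.09 = 0.1353 g, so %CaCO3 = 0.1353/0.1645 x 100 = 82.3%.

82.3%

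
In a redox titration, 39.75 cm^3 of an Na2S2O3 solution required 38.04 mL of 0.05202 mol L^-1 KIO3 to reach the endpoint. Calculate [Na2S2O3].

n(KIO3) = 0.05202 x 0.03804 = 0.001979 mol.
From the balanced equation, 1 mol KIO3 reacts with 6 mol Na2S2O3, so n(Na2S2O3) = 0.001979 x 6/1 = 0.01187 mol.
[Na2S2O3] = 0.01187 / 0.03975 L = 0.299 M.

0.299 M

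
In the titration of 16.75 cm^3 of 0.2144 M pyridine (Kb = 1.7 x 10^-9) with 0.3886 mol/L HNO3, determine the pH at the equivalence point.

3.05

n(C5H5N) = 0.2144 x 0.01675 = 0.003591 mol; V(HNO3) at equivalence = 0.003591/0.3886 = 0.009241 L.
At equivalence the base is fully converted to C5H5NH+; total volume = 0.02599 L, so [C5H5NH+] = 0.003591/0.02599 = 0.1382 M.
Ka(C5H5NH+) = Kw/Kb = 1.0e-14 / 1.7 x 10^-9 = 5.88e-6.
[H^+] = sqrt(Ka x [C5H5NH+]) = sqrt(5.88e-6 x 0.1382) = 0.000902 M.
pH = -log(0.000902) = 3.05.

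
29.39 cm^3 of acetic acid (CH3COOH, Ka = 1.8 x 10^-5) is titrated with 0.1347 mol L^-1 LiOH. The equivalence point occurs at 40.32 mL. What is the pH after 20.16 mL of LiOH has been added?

20.16 mL is exactly half the equivalence volume (40.32/2), i.e. the half-equivalence point.
There, n(HA) = n(A^-), so pH = pKa = -log(1.8 x 10^-5) = 4.74.

4.74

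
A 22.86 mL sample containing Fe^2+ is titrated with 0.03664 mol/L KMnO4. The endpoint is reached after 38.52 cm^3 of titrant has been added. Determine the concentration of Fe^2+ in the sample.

n(KMnO4) = 0.03664 x 0.03852 = 0.001411 mol.
From the balanced equation, 1 mol KMnO4 reacts with 5 mol Fe^2+, so n(Fe^2+) = 0.001411 x 5/1 = 0.007057 mol.
[Fe^2+] = 0.007057 / 0.02286 L = 0.309 M.

0.309 M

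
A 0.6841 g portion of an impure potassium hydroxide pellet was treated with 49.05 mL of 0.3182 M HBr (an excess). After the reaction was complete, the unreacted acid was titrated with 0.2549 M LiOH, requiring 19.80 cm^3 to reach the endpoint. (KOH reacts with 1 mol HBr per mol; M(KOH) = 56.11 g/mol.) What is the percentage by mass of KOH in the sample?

86.6%

Total n(HBr) added = 0.3182 x 0.04905 = 0.01561 mol.
n(LiOH) used = 0.2549 x 0.01980 = 0.005047 mol, which equals the excess n(HBr).
So n(HBr) consumed by the sample = 0.01561 - 0.005047 = 0.01056 mol.
n(KOH) = 0.01056 / 1 = 0.01056 mol.
mass KOH = 0.01056 x 56.11 = 0.5926 g, so %KOH = 0.5926/0.6841 x 100 = 86.6%.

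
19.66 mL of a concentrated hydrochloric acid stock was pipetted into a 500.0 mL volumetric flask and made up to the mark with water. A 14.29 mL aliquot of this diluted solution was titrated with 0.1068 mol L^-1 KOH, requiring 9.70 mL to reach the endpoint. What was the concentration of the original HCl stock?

n(KOH) = 0.1068 x 0.009700 = 0.001036 mol.
n(HCl) in the aliquot = 0.001036 mol.
[diluted HCl] = 0.001036 / 0.01429 = 0.07250 M.
Dilution factor = 500.0/19.66 = 25.43, so [stock] = 0.07250 x 25.43 = 1.84 M.

1.84 M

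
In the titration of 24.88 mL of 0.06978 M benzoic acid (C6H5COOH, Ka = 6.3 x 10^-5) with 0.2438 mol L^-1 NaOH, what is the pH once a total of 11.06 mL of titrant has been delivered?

n(acid) = 0.06978 x 0.02488 = 0.001736 mol; n(NaOH) added = 0.2438 x 0.01106 = 0.002696 mol.
Base is in excess by 0.002696 - 0.001736 = 0.0009603 mol in a total volume of 0.03594 L.
[OH^-] = 0.0009603/0.03594 = 0.02672 M, so pOH = 1.57 and pH = 14.00 - 1.57 = 12.43.

12.43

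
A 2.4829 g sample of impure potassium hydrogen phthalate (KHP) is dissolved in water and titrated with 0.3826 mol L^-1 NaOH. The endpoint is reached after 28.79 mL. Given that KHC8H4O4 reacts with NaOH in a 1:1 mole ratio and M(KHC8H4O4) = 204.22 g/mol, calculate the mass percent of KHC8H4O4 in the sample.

n(NaOH) = 0.3826 x 0.02879 = 0.01102 mol.
n(KHC8H4O4) = 0.01102 / 1 = 0.01102 mol.
mass of KHC8H4O4 = 0.01102 x 204.22 = 2.249 g.
% purity = 2.249 / 2.4829 x 100 = 90.6%.

90.6%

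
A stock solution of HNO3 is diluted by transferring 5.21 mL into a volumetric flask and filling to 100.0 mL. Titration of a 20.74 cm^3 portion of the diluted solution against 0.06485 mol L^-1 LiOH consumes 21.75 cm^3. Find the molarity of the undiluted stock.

1.31 M

n(LiOH) = 0.06485 x 0.02175 = 0.001410 mol.
n(HNO3) in the aliquot = 0.001410 mol.
[diluted HNO3] = 0.001410 / 0.02074 = 0.06801 M.
Dilution factor = 100.0/5.210 = 19.19, so [stock] = 0.06801 x 19.19 = 1.31 M.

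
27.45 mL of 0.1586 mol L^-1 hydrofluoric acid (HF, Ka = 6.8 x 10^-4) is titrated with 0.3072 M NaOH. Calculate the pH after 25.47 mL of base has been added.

12.82

n(acid) = 0.1586 x 0.02745 = 0.004354 mol; n(NaOH) added = 0.3072 x 0.02547 = 0.007824 mol.
Base is in excess by 0.007824 - 0.004354 = 0.003471 mol in a total volume of 0.05292 L.
[OH^-] = 0.003471/0.05292 = 0.06559 M, so pOH = 1.18 and pH = 14.00 - 1.18 = 12.82.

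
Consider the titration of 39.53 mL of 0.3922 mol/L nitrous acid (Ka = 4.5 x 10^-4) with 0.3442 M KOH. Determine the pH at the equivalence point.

8.30

n(HNO2) = 0.3922 x 0.03953 = 0.01550 mol; V(KOH) at equivalence = 0.01550/0.3442 = 0.04504 L.
At equivalence all the acid is converted to NO2-; total volume = 0.03953 + 0.04504 = 0.08457 L, so [NO2-] = 0.01550/0.08457 = 0.1833 M.
Kb = Kw/Ka = 1.0e-14 / 4.5 x 10^-4 = 2.22e-11.
[OH^-] = sqrt(Kb x [NO2-]) = sqrt(2.22e-11 x 0.1833) = 2.02e-6 M.
pOH = 5.70, so pH = 14.00 - 5.70 = 8.30.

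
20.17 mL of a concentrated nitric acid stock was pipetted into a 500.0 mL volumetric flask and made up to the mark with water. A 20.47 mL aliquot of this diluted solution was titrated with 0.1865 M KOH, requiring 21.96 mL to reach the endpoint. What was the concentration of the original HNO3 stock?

4.96 M

n(KOH) = 0.1865 x 0.02196 = 0.004096 mol.
n(HNO3) in the aliquot = 0.004096 mol.
[diluted HNO3] = 0.004096 / 0.02047 = 0.2001 M.
Dilution factor = 500.0/20.17 = 24.79, so [stock] = 0.2001 x 24.79 = 4.96 M.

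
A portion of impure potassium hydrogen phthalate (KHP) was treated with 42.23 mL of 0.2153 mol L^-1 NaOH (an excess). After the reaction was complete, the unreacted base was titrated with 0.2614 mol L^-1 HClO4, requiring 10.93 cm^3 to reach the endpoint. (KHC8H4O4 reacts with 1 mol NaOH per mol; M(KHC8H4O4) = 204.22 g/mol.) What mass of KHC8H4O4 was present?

1.27 g

Total n(NaOH) added = 0.2153 x 0.04223 = 0.009092 mol.
n(HClO4) used = 0.2614 x 0.01093 = 0.002857 mol, which equals the excess n(NaOH).
So n(NaOH) consumed by the sample = 0.009092 - 0.002857 = 0.006235 mol.
n(KHC8H4O4) = 0.006235 / 1 = 0.006235 mol.
mass = 0.006235 mol x 204.22 g/mol = 1.27 g.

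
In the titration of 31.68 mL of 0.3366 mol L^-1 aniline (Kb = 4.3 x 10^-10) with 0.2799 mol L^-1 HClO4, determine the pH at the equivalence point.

2.72

n(C6H5NH2) = 0.3366 x 0.03168 = 0.01066 mol; V(HClO4) at equivalence = 0.01066/0.2799 = 0.03810 L.
At equivalence the base is fully converted to C6H5NH3+; total volume = 0.06978 L, so [C6H5NH3+] = 0.01066/0.06978 = 0.1528 M.
Ka(C6H5NH3+) = Kw/Kb = 1.0e-14 / 4.3 x 10^-10 = 2.33e-5.
[H^+] = sqrt(Ka x [C6H5NH3+]) = sqrt(2.33e-5 x 0.1528) = 0.00189 M.
pH = -log(0.00189) = 2.72.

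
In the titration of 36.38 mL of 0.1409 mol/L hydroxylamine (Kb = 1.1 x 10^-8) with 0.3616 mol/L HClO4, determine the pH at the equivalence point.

3.52

n(NH2OH) = 0.1409 x 0.03638 = 0.005126 mol; V(HClO4) at equivalence = 0.005126/0.3616 = 0.01418 L.
At equivalence the base is fully converted to NH3OH+; total volume = 0.05056 L, so [NH3OH+] = 0.005126/0.05056 = 0.1014 M.
Ka(NH3OH+) = Kw/Kb = 1.0e-14 / 1.1 x 10^-8 = 9.09e-7.
[H^+] = sqrt(Ka x [NH3OH+]) = sqrt(9.09e-7 x 0.1014) = 0.000304 M.
pH = -log(0.000304) = 3.52.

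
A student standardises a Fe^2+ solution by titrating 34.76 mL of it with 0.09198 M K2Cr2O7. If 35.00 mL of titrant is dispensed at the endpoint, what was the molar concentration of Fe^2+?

0.556 M

n(K2Cr2O7) = 0.09198 x 0.03500 = 0.003219 mol.
From the balanced equation, 1 mol K2Cr2O7 reacts with 6 mol Fe^2+, so n(Fe^2+) = 0.003219 x 6/1 = 0.01932 mol.
[Fe^2+] = 0.01932 / 0.03476 L = 0.556 M.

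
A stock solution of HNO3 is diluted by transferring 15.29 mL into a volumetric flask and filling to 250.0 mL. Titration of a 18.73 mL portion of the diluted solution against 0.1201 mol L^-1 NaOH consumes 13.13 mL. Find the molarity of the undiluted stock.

n(NaOH) = 0.1201 x 0.01313 = 0.001577 mol.
n(HNO3) in the aliquot = 0.001577 mol.
[diluted HNO3] = 0.001577 / 0.01873 = 0.08419 M.
Dilution factor = 250.0/15.29 = 16.35, so [stock] = 0.08419 x 16.35 = 1.38 M.

1.38 M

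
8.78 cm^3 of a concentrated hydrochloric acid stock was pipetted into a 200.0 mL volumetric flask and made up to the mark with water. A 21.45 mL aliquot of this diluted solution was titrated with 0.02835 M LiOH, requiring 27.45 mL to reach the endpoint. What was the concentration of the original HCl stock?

0.826 M

n(LiOH) = 0.02835 x 0.02745 = 0.0007782 mol.
n(HCl) in the aliquot = 0.0007782 mol.
[diluted HCl] = 0.0007782 / 0.02145 = 0.03628 M.
Dilution factor = 200.0/8.780 = 22.78, so [stock] = 0.03628 x 22.78 = 0.826 M.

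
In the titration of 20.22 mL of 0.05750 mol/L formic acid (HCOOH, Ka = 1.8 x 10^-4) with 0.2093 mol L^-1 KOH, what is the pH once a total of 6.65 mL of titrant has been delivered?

11.93

n(acid) = 0.05750 x 0.02022 = 0.001163 mol; n(KOH) added = 0.2093 x 0.006650 = 0.001392 mol.
Base is in excess by 0.001392 - 0.001163 = 0.0002292 mol in a total volume of 0.02687 L.
[OH^-] = 0.0002292/0.02687 = 0.008530 M, so pOH = 2.07 and pH = 14.00 - 2.07 = 11.93.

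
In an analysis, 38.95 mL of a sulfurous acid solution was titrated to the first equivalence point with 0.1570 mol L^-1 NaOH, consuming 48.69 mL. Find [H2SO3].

0.196 M

n(NaOH) = 0.1570 x 0.04869 = 0.007644 mol.
At the first equivalence point, 1 mol OH^- react per mol H2SO3, so n(H2SO3) = 0.007644 / 1 = 0.007644 mol.
[H2SO3] = 0.007644 / 0.03895 L = 0.196 M.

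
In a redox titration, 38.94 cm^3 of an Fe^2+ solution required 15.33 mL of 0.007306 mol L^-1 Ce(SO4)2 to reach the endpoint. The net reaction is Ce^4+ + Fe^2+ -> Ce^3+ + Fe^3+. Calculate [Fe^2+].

0.00288 M

n(Ce(SO4)2) = 0.007306 x 0.01533 = 0.0001120 mol.
From the balanced equation, 1 mol Ce(SO4)2 reacts with 1 mol Fe^2+, so n(Fe^2+) = 0.0001120 x 1/1 = 0.0001120 mol.
[Fe^2+] = 0.0001120 / 0.03894 L = 0.00288 M.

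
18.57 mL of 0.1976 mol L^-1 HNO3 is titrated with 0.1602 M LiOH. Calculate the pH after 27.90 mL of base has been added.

12.24

n(acid) = 0.1976 x 0.01857 = 0.003669 mol; n(LiOH) added = 0.1602 x 0.02790 = 0.004470 mol.
Base is in excess by 0.004470 - 0.003669 = 0.0008001 mol in a total volume of 0.04647 L.
[OH^-] = 0.0008001/0.04647 = 0.01722 M, so pOH = 1.76 and pH = 14.00 - 1.76 = 12.24.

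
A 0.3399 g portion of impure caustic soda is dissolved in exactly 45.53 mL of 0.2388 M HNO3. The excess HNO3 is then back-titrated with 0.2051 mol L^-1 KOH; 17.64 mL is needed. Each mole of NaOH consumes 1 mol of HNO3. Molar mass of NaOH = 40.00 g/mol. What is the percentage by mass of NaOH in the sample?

Total n(HNO3) added = 0.2388 x 0.04553 = 0.01087 mol.
n(KOH) used = 0.2051 x 0.01764 = 0.003618 mol, which equals the excess n(HNO3).
So n(HNO3) consumed by the sample = 0.01087 - 0.003618 = 0.007255 mol.
n(NaOH) = 0.007255 / 1 = 0.007255 mol.
mass NaOH = 0.007255 x 40.00 = 0.2902 g, so %NaOH = 0.2902/0.3399 x 100 = 85.4%.

85.4%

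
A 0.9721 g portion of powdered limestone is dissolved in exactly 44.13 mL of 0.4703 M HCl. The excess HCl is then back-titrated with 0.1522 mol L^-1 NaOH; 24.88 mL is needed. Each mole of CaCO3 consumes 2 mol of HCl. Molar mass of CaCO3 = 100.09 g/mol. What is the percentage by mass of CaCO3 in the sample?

Total n(HCl) added = 0.4703 x 0.04413 = 0.02075 mol.
n(NaOH) used = 0.1522 x 0.02488 = 0.003787 mol, which equals the excess n(HCl).
So n(HCl) consumed by the sample = 0.02075 - 0.003787 = 0.01697 mol.
n(CaCO3) = 0.01697 / 2 = 0.008484 mol.
mass CaCO3 = 0.008484 x 100.09 = 0.8491 g, so %CaCO3 = 0.8491/0.9721 x 100 = 87.4%.

87.4%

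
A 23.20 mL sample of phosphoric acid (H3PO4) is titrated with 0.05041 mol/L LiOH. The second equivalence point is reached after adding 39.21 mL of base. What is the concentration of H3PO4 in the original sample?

0.0426 M

n(LiOH) = 0.05041 x 0.03921 = 0.001977 mol.
At the second equivalence point, 2 mol OH^- react per mol H3PO4, so n(H3PO4) = 0.001977 / 2 = 0.0009883 mol.
[H3PO4] = 0.0009883 / 0.02320 L = 0.0426 M.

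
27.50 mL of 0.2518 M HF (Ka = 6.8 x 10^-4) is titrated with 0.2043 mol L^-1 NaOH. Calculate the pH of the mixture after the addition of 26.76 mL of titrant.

3.74

Initial n(HF) = 0.2518 x 0.02750 = 0.006925 mol.
n(NaOH) added = 0.2043 x 0.02676 = 0.005467 mol, converting that many moles of HF to F-.
Remaining n(HF) = 0.001457 mol; n(F-) = 0.005467 mol.
By Henderson-Hasselbalch, pH = pKa + log([A^-]/[HA]) = 3.17 + log(0.005467/0.001457) = 3.17 + (+0.57) = 3.74.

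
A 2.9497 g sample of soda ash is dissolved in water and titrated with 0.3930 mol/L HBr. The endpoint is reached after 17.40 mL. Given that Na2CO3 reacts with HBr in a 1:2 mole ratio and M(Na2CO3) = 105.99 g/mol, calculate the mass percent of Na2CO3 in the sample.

n(HBr) = 0.3930 x 0.01740 = 0.006838 mol.
n(Na2CO3) = 0.006838 / 2 = 0.003419 mol.
mass of Na2CO3 = 0.003419 x 105.99 = 0.3624 g.
% purity = 0.3624 / 2.9497 x 100 = 12.3%.

12.3%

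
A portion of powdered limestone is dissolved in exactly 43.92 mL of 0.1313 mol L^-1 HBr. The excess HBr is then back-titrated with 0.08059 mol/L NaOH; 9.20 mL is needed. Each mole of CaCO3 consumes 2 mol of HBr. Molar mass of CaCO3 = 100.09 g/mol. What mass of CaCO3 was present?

Total n(HBr) added = 0.1313 x 0.04392 = 0.005767 mol.
n(NaOH) used = 0.08059 x 0.009200 = 0.0007414 mol, which equals the excess n(HBr).
So n(HBr) consumed by the sample = 0.005767 - 0.0007414 = 0.005025 mol.
n(CaCO3) = 0.005025 / 2 = 0.002513 mol.
mass = 0.002513 mol x 100.09 g/mol = 0.251 g.

0.251 g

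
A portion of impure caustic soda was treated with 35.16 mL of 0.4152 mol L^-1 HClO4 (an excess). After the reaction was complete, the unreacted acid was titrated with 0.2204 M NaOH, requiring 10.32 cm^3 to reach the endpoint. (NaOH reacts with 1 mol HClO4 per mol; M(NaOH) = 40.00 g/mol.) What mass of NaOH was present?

0.493 g

Total n(HClO4) added = 0.4152 x 0.03516 = 0.01460 mol.
n(NaOH) used = 0.2204 x 0.01032 = 0.002275 mol, which equals the excess n(HClO4).
So n(HClO4) consumed by the sample = 0.01460 - 0.002275 = 0.01232 mol.
n(NaOH) = 0.01232 / 1 = 0.01232 mol.
mass = 0.01232 mol x 40.00 g/mol = 0.493 g.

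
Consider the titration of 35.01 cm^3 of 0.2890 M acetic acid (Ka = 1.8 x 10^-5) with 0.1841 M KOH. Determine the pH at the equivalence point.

n(CH3COOH) = 0.2890 x 0.03501 = 0.01012 mol; V(KOH) at equivalence = 0.01012/0.1841 = 0.05496 L.
At equivalence all the acid is converted to CH3COO-; total volume = 0.03501 + 0.05496 = 0.08997 L, so [CH3COO-] = 0.01012/0.08997 = 0.1125 M.
Kb = Kw/Ka = 1.0e-14 / 1.8 x 10^-5 = 5.56e-10.
[OH^-] = sqrt(Kb x [CH3COO-]) = sqrt(5.56e-10 x 0.1125) = 7.90e-6 M.
pOH = 5.10, so pH = 14.00 - 5.10 = 8.90.

8.90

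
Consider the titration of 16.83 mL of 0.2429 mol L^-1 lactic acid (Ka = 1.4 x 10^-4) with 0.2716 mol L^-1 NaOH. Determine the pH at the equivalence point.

8.48

n(HC3H5O3) = 0.2429 x 0.01683 = 0.004088 mol; V(NaOH) at equivalence = 0.004088/0.2716 = 0.01505 L.
At equivalence all the acid is converted to C3H5O3-; total volume = 0.01683 + 0.01505 = 0.03188 L, so [C3H5O3-] = 0.004088/0.03188 = 0.1282 M.
Kb = Kw/Ka = 1.0e-14 / 1.4 x 10^-4 = 7.14e-11.
[OH^-] = sqrt(Kb x [C3H5O3-]) = sqrt(7.14e-11 x 0.1282) = 3.03e-6 M.
pOH = 5.52, so pH = 14.00 - 5.52 = 8.48.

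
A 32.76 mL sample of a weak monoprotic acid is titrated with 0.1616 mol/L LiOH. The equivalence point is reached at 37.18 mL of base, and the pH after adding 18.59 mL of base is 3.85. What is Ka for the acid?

1.4 x 10^-4

18.59 mL is half of the equivalence volume, so this is the half-equivalence point where [HA] = [A^-].
At half-equivalence pH = pKa, so pKa = 3.85.
Ka = 10^(-3.85) = 1.4 x 10^-4.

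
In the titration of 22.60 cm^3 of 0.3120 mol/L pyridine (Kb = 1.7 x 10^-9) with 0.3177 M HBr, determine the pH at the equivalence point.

n(C5H5N) = 0.3120 x 0.02260 = 0.007051 mol; V(HBr) at equivalence = 0.007051/0.3177 = 0.02219 L.
At equivalence the base is fully converted to C5H5NH+; total volume = 0.04479 L, so [C5H5NH+] = 0.007051/0.04479 = 0.1574 M.
Ka(C5H5NH+) = Kw/Kb = 1.0e-14 / 1.7 x 10^-9 = 5.88e-6.
[H^+] = sqrt(Ka x [C5H5NH+]) = sqrt(5.88e-6 x 0.1574) = 0.000962 M.
pH = -log(0.000962) = 3.02.

3.02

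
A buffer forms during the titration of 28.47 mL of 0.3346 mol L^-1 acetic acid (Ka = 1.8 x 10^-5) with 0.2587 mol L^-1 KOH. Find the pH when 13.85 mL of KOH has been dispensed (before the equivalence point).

4.52

Initial n(CH3COOH) = 0.3346 x 0.02847 = 0.009526 mol.
n(KOH) added = 0.2587 x 0.01385 = 0.003583 mol, converting that many moles of CH3COOH to CH3COO-.
Remaining n(CH3COOH) = 0.005943 mol; n(CH3COO-) = 0.003583 mol.
By Henderson-Hasselbalch, pH = pKa + log([A^-]/[HA]) = 4.74 + log(0.003583/0.005943) = 4.74 + (-0.22) = 4.52.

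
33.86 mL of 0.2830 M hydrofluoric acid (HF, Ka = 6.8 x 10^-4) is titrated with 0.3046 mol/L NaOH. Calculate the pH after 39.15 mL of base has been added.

n(acid) = 0.2830 x 0.03386 = 0.009582 mol; n(NaOH) added = 0.3046 x 0.03915 = 0.01193 mol.
Base is in excess by 0.01193 - 0.009582 = 0.002343 mol in a total volume of 0.07301 L.
[OH^-] = 0.002343/0.07301 = 0.03209 M, so pOH = 1.49 and pH = 14.00 - 1.49 = 12.51.

12.51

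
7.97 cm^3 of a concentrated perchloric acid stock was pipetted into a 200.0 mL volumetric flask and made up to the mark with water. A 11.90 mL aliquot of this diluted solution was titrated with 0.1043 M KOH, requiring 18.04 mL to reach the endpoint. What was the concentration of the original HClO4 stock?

n(KOH) = 0.1043 x 0.01804 = 0.001882 mol.
n(HClO4) in the aliquot = 0.001882 mol.
[diluted HClO4] = 0.001882 / 0.01190 = 0.1581 M.
Dilution factor = 200.0/7.970 = 25.09, so [stock] = 0.1581 x 25.09 = 3.97 M.

3.97 M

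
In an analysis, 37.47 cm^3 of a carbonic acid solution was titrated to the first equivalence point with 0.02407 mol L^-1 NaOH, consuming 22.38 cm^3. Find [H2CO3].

0.0144 M

n(NaOH) = 0.02407 x 0.02238 = 0.0005387 mol.
At the first equivalence point, 1 mol OH^- react per mol H2CO3, so n(H2CO3) = 0.0005387 / 1 = 0.0005387 mol.
[H2CO3] = 0.0005387 / 0.03747 L = 0.0144 M.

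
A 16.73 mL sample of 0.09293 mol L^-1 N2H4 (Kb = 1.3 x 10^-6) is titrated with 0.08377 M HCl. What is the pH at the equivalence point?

n(N2H4) = 0.09293 x 0.01673 = 0.001555 mol; V(HCl) at equivalence = 0.001555/0.08377 = 0.01856 L.
At equivalence the base is fully converted to N2H5+; total volume = 0.03529 L, so [N2H5+] = 0.001555/0.03529 = 0.04406 M.
Ka(N2H5+) = Kw/Kb = 1.0e-14 / 1.3 x 10^-6 = 7.69e-9.
[H^+] = sqrt(Ka x [N2H5+]) = sqrt(7.69e-9 x 0.04406) = 1.84e-5 M.
pH = -log(1.84e-5) = 4.73.

4.73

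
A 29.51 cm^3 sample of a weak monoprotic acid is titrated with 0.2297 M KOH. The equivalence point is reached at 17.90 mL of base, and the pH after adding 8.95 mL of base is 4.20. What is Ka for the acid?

8.95 mL is half of the equivalence volume, so this is the half-equivalence point where [HA] = [A^-].
At half-equivalence pH = pKa, so pKa = 4.20.
Ka = 10^(-4.20) = 6.3 x 10^-5.

6.3 x 10^-5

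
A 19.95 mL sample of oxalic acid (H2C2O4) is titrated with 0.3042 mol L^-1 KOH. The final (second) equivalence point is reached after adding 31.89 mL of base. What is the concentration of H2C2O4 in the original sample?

n(KOH) = 0.3042 x 0.03189 = 0.009701 mol.
At the final (second) equivalence point, 2 mol OH^- react per mol H2C2O4, so n(H2C2O4) = 0.009701 / 2 = 0.004850 mol.
[H2C2O4] = 0.004850 / 0.01995 L = 0.243 M.

0.243 M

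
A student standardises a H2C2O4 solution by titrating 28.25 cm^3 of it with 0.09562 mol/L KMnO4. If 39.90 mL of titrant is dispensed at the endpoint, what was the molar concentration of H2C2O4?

0.338 M

n(KMnO4) = 0.09562 x 0.03990 = 0.003815 mol.
From the balanced equation, 2 mol KMnO4 reacts with 5 mol H2C2O4, so n(H2C2O4) = 0.003815 x 5/2 = 0.009538 mol.
[H2C2O4] = 0.009538 / 0.02825 L = 0.338 M.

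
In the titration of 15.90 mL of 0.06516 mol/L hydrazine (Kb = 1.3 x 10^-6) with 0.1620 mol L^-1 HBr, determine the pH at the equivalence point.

n(N2H4) = 0.06516 x 0.01590 = 0.001036 mol; V(HBr) at equivalence = 0.001036/0.1620 = 0.006395 L.
At equivalence the base is fully converted to N2H5+; total volume = 0.02230 L, so [N2H5+] = 0.001036/0.02230 = 0.04647 M.
Ka(N2H5+) = Kw/Kb = 1.0e-14 / 1.3 x 10^-6 = 7.69e-9.
[H^+] = sqrt(Ka x [N2H5+]) = sqrt(7.69e-9 x 0.04647) = 1.89e-5 M.
pH = -log(1.89e-5) = 4.72.

4.72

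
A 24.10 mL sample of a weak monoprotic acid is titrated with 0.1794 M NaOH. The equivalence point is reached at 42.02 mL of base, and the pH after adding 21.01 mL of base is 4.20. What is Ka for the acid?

6.3 x 10^-5

21.01 mL is half of the equivalence volume, so this is the half-equivalence point where [HA] = [A^-].
At half-equivalence pH = pKa, so pKa = 4.20.
Ka = 10^(-4.20) = 6.3 x 10^-5.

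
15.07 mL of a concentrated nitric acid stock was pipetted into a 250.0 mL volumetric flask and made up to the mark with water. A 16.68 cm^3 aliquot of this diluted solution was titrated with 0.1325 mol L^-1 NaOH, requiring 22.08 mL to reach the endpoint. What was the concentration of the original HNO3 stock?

n(NaOH) = 0.1325 x 0.02208 = 0.002926 mol.
n(HNO3) in the aliquot = 0.002926 mol.
[diluted HNO3] = 0.002926 / 0.01668 = 0.1754 M.
Dilution factor = 250.0/15.07 = 16.59, so [stock] = 0.1754 x 16.59 = 2.91 M.

2.91 M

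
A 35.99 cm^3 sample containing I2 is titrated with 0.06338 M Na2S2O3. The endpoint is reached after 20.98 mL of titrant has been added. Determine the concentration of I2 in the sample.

0.0185 M

n(Na2S2O3) = 0.06338 x 0.02098 = 0.001330 mol.
From the balanced equation, 2 mol Na2S2O3 reacts with 1 mol I2, so n(I2) = 0.001330 x 1/2 = 0.0006649 mol.
[I2] = 0.0006649 / 0.03599 L = 0.0185 M.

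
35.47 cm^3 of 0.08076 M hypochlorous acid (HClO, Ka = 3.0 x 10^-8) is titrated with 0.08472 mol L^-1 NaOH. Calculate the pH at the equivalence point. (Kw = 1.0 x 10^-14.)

10.07

n(HClO) = 0.08076 x 0.03547 = 0.002865 mol; V(NaOH) at equivalence = 0.002865/0.08472 = 0.03381 L.
At equivalence all the acid is converted to ClO-; total volume = 0.03547 + 0.03381 = 0.06928 L, so [ClO-] = 0.002865/0.06928 = 0.04135 M.
Kb = Kw/Ka = 1.0e-14 / 3.0 x 10^-8 = 3.33e-7.
[OH^-] = sqrt(Kb x [ClO-]) = sqrt(3.33e-7 x 0.04135) = 0.000117 M.
pOH = 3.93, so pH = 14.00 - 3.93 = 10.07.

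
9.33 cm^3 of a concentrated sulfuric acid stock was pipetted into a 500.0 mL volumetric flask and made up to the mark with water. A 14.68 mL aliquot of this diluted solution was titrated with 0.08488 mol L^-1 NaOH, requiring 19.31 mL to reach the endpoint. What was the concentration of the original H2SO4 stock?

n(NaOH) = 0.08488 x 0.01931 = 0.001639 mol.
n(H2SO4) in the aliquot = 0.001639 x 1/2 = 0.0008195 mol.
[diluted H2SO4] = 0.0008195 / 0.01468 = 0.05583 M.
Dilution factor = 500.0/9.330 = 53.59, so [stock] = 0.05583 x 53.59 = 2.99 M.

2.99 M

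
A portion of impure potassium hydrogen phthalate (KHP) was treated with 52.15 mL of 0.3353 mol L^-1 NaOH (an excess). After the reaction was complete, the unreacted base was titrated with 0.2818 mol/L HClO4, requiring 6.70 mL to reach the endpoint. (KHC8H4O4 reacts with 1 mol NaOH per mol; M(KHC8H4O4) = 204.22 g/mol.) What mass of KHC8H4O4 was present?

Total n(NaOH) added = 0.3353 x 0.05215 = 0.01749 mol.
n(HClO4) used = 0.2818 x 0.006700 = 0.001888 mol, which equals the excess n(NaOH).
So n(NaOH) consumed by the sample = 0.01749 - 0.001888 = 0.01560 mol.
n(KHC8H4O4) = 0.01560 / 1 = 0.01560 mol.
mass = 0.01560 mol x 204.22 g/mol = 3.19 g.

3.19 g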